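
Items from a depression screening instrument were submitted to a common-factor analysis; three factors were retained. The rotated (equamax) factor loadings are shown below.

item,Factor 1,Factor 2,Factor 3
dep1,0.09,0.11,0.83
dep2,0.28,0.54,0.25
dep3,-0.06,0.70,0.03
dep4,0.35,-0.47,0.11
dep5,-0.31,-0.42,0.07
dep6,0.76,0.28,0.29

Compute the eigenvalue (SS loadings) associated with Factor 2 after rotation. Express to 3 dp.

1.269

SS loadings for Factor 2 = 0.11² + 0.54² + 0.70² + (-0.47)² + (-0.42)² + 0.28² = 0.0121 + 0.2916 + 0.4900 + 0.2209 + 0.1764 + 0.0784 = 1.2694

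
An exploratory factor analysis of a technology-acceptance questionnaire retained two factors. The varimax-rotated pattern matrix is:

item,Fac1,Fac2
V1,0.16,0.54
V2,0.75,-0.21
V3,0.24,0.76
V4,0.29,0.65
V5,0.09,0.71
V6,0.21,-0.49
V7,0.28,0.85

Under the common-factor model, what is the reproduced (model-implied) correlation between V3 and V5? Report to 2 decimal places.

r̂ = Σ λ_i·λ_j across factors = (0.24)(0.09) + (0.76)(0.71)
  = +0.0216 +0.5396 = 0.5612

0.56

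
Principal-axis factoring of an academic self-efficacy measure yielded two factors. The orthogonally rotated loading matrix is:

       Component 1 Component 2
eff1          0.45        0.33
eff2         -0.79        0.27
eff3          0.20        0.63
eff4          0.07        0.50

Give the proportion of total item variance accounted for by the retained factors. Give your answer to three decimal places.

SS loadings by factor: 0.8715, 0.8287; total = 1.7002.
Total variance with 4 standardized items is 4, so the solution explains 1.7002/4 = 0.4251.

0.425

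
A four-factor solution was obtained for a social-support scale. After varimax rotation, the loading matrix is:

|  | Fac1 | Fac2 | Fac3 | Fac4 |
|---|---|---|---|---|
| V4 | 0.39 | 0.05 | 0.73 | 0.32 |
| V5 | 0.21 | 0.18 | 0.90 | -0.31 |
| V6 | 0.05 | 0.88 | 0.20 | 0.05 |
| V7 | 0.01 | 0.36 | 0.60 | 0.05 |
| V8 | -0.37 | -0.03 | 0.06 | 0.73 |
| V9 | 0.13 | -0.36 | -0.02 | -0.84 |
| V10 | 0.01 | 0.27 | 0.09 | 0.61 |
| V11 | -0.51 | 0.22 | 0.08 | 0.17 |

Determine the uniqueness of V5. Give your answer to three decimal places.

h² = 0.21² + 0.18² + 0.90² + (-0.31)² = 0.0441 + 0.0324 + 0.8100 + 0.0961 = 0.9826
Uniqueness u² = 1 − h² = 1 − 0.9826 = 0.0174

0.017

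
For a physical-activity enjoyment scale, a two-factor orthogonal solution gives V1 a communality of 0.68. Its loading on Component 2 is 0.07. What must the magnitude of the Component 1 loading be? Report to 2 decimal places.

0.82

Under orthogonal rotation h² = Σλ², so λ_Component 1² = h² − (0.0049) = 0.68 − 0.0049 = 0.6751.
|λ| = √0.6751 = 0.8216.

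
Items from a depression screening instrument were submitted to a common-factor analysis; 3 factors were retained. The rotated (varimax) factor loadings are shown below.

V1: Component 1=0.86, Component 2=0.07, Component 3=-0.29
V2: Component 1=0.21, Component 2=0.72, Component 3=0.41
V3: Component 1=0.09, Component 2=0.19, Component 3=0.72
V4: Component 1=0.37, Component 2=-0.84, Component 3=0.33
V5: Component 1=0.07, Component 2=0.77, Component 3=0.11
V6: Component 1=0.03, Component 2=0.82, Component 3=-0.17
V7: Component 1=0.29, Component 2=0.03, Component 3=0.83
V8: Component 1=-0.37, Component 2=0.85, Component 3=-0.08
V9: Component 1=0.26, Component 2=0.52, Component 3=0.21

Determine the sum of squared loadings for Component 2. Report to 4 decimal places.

3.5241

SS loadings for Component 2 = 0.07² + 0.72² + 0.19² + (-0.84)² + 0.77² + 0.82² + 0.03² + 0.85² + 0.52² = 0.0049 + 0.5184 + 0.0361 + 0.7056 + 0.5929 + 0.6724 + 0.0009 + 0.7225 + 0.2704 = 3.5241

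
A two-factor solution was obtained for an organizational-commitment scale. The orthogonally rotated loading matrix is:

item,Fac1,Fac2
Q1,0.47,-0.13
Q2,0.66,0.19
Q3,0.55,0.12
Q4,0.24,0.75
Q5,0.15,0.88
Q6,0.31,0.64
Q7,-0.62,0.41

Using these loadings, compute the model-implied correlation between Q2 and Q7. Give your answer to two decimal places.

-0.33

r̂ = Σ λ_i·λ_j across factors = (0.66)(-0.62) + (0.19)(0.41)
  = -0.4092 +0.0779 = -0.3313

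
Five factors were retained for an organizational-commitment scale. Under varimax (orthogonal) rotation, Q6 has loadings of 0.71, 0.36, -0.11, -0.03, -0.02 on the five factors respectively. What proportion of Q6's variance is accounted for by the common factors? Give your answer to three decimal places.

0.647

h² = 0.71² + 0.36² + (-0.11)² + (-0.03)² + (-0.02)² = 0.5041 + 0.1296 + 0.0121 + 0.0009 + 0.0004 = 0.6471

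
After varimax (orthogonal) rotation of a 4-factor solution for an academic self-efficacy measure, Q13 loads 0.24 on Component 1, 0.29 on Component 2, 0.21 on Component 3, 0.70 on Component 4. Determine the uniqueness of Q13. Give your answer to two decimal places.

h² = 0.24² + 0.29² + 0.21² + 0.70² = 0.0576 + 0.0841 + 0.0441 + 0.4900 = 0.6758
Uniqueness u² = 1 − h² = 1 − 0.6758 = 0.3242

0.32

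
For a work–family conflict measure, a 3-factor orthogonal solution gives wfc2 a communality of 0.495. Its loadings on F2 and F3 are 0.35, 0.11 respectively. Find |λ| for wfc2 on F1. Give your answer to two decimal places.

0.60

Under orthogonal rotation h² = Σλ², so λ_F1² = h² − (0.1346) = 0.495 − 0.1346 = 0.3604.
|λ| = √0.3604 = 0.6003.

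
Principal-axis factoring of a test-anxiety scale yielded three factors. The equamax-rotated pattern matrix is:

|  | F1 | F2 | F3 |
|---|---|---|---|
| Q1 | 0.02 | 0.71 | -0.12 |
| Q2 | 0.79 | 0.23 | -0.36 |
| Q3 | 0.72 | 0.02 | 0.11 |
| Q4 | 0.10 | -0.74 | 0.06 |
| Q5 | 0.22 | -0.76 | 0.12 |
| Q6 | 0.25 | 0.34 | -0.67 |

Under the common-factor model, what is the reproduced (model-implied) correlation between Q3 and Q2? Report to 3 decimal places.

0.534

r̂ = Σ λ_i·λ_j across factors = (0.72)(0.79) + (0.02)(0.23) + (0.11)(-0.36)
  = +0.5688 +0.0046 -0.0396 = 0.5338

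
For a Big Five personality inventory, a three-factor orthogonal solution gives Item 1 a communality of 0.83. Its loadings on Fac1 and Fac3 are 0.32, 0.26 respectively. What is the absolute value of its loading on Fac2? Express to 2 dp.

Under orthogonal rotation h² = Σλ², so λ_Fac2² = h² − (0.1700) = 0.83 − 0.1700 = 0.6600.
|λ| = √0.6600 = 0.8124.

0.81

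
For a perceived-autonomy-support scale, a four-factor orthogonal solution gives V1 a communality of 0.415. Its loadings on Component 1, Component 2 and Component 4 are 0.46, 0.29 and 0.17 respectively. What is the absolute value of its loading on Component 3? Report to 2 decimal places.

0.30

Under orthogonal rotation h² = Σλ², so λ_Component 3² = h² − (0.3246) = 0.415 − 0.3246 = 0.0904.
|λ| = √0.0904 = 0.3007.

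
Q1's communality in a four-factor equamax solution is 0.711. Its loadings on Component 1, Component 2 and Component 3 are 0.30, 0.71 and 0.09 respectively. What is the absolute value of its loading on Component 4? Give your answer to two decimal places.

0.33

Under orthogonal rotation h² = Σλ², so λ_Component 4² = h² − (0.6022) = 0.711 − 0.6022 = 0.1088.
|λ| = √0.1088 = 0.3298.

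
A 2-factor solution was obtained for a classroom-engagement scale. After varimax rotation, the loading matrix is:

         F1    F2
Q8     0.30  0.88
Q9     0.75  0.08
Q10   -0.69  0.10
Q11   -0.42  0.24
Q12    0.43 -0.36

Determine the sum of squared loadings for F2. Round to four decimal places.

SS loadings for F2 = 0.88² + 0.08² + 0.10² + 0.24² + (-0.36)² = 0.7744 + 0.0064 + 0.0100 + 0.0576 + 0.1296 = 0.9780

0.9780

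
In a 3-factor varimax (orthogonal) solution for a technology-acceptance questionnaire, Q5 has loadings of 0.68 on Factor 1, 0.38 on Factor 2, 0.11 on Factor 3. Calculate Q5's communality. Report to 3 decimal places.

h² = 0.68² + 0.38² + 0.11² = 0.4624 + 0.1444 + 0.0121 = 0.6189

0.619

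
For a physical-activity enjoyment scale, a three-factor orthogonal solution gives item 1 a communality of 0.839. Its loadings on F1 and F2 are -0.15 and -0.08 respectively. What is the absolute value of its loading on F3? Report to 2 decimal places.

Under orthogonal rotation h² = Σλ², so λ_F3² = h² − (0.0289) = 0.839 − 0.0289 = 0.8101.
|λ| = √0.8101 = 0.9001.

0.90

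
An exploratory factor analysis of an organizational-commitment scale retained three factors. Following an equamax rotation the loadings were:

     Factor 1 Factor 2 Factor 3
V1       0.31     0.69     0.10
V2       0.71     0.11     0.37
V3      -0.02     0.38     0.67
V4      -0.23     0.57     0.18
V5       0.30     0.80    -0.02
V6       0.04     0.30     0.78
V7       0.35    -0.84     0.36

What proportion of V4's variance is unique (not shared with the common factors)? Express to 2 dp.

h² = (-0.23)² + 0.57² + 0.18² = 0.0529 + 0.3249 + 0.0324 = 0.4102
Uniqueness u² = 1 − h² = 1 − 0.4102 = 0.5898

0.59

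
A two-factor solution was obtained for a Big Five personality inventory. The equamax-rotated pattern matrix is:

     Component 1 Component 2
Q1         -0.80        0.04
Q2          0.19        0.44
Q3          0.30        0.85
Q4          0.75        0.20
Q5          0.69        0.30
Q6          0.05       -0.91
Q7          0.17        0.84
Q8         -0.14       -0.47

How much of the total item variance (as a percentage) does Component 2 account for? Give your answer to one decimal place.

SS loadings for Component 2 = 0.04² + 0.44² + 0.85² + 0.20² + 0.30² + (-0.91)² + 0.84² + (-0.47)² = 2.8023
With 8 standardized items, total variance = 8. Proportion = 2.8023/8 = 0.3503 → 35.03%.

35.0%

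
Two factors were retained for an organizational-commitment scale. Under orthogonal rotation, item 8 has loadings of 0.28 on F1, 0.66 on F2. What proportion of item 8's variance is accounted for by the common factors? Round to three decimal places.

h² = 0.28² + 0.66² = 0.0784 + 0.4356 = 0.5140

0.514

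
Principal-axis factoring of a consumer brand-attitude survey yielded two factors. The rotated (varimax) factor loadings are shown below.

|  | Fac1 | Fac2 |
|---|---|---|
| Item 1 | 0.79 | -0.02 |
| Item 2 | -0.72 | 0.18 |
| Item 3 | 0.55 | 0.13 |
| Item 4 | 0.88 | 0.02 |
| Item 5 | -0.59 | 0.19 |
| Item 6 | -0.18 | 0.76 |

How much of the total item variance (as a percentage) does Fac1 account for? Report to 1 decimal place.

SS loadings for Fac1 = 0.79² + (-0.72)² + 0.55² + 0.88² + (-0.59)² + (-0.18)² = 2.5999
With 6 standardized items, total variance = 6. Proportion = 2.5999/6 = 0.4333 → 43.33%.

43.3%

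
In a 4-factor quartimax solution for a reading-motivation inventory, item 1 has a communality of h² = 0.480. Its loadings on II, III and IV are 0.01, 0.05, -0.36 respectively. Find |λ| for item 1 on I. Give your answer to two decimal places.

0.59

Under orthogonal rotation h² = Σλ², so λ_I² = h² − (0.1322) = 0.480 − 0.1322 = 0.3478.
|λ| = √0.3478 = 0.5897.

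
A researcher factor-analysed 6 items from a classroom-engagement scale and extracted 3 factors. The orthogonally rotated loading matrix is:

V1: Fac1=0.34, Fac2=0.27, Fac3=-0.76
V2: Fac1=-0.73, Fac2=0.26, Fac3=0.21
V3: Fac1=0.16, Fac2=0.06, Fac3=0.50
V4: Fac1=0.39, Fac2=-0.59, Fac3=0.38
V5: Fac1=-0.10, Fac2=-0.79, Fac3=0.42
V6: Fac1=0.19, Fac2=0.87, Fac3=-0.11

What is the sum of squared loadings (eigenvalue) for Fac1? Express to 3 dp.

0.872

SS loadings for Fac1 = 0.34² + (-0.73)² + 0.16² + 0.39² + (-0.10)² + 0.19² = 0.1156 + 0.5329 + 0.0256 + 0.1521 + 0.0100 + 0.0361 = 0.8723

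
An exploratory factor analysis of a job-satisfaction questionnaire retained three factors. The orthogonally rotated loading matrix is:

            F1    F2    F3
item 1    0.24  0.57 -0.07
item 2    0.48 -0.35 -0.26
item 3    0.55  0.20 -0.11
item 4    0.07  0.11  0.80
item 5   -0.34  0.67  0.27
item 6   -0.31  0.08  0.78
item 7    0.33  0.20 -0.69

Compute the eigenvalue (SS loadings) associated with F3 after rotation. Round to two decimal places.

SS loadings for F3 = (-0.07)² + (-0.26)² + (-0.11)² + 0.80² + 0.27² + 0.78² + (-0.69)² = 0.0049 + 0.0676 + 0.0121 + 0.6400 + 0.0729 + 0.6084 + 0.4761 = 1.8820

1.88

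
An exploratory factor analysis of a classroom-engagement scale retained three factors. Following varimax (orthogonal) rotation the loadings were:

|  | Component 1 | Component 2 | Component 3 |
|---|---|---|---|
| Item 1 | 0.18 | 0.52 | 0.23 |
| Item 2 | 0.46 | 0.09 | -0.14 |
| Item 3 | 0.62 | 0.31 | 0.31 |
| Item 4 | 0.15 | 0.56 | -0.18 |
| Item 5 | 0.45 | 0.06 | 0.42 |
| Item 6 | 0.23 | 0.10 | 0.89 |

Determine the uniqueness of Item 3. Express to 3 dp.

0.423

h² = 0.62² + 0.31² + 0.31² = 0.3844 + 0.0961 + 0.0961 = 0.5766
Uniqueness u² = 1 − h² = 1 − 0.5766 = 0.4234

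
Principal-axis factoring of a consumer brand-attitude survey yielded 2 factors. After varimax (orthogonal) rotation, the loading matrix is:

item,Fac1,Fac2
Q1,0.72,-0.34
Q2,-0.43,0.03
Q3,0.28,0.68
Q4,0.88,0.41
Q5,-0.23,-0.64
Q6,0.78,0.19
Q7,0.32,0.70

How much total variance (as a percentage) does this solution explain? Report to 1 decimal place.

Communalities: 0.6340, 0.1858, 0.5408, 0.9425, 0.4625, 0.6445, 0.5924; Σh² = 4.0025.
Total variance with 7 standardized items is 7, so the solution explains 4.0025/7 = 0.5718 = 57.18%.

57.2%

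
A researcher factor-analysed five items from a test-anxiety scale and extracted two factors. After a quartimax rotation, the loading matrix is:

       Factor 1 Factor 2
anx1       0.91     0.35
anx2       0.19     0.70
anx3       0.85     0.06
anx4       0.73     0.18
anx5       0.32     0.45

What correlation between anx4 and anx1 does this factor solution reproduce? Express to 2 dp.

0.73

r̂ = Σ λ_i·λ_j across factors = (0.73)(0.91) + (0.18)(0.35)
  = +0.6643 +0.0630 = 0.7273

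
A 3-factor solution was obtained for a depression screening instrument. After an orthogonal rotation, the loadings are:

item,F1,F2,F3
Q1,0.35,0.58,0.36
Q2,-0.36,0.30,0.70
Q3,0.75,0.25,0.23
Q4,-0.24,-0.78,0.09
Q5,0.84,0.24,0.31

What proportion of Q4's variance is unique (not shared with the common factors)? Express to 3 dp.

h² = (-0.24)² + (-0.78)² + 0.09² = 0.0576 + 0.6084 + 0.0081 = 0.6741
Uniqueness u² = 1 − h² = 1 − 0.6741 = 0.3259

0.326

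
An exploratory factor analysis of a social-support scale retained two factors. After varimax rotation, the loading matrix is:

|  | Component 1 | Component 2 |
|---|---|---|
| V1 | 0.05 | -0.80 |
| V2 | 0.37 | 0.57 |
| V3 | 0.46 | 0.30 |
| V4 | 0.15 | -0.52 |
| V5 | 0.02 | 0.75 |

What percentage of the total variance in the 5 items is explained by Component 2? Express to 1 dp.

SS loadings for Component 2 = (-0.80)² + 0.57² + 0.30² + (-0.52)² + 0.75² = 1.8878
With 5 standardized items, total variance = 5. Proportion = 1.8878/5 = 0.3776 → 37.76%.

37.8%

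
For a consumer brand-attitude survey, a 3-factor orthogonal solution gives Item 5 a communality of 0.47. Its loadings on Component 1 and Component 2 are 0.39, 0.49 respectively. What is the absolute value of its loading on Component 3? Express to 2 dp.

0.28

Under orthogonal rotation h² = Σλ², so λ_Component 3² = h² − (0.3922) = 0.47 − 0.3922 = 0.0778.
|λ| = √0.0778 = 0.2789.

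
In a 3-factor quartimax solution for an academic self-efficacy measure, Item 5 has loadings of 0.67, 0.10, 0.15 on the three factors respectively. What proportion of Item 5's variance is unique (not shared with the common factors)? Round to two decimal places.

0.52

h² = 0.67² + 0.10² + 0.15² = 0.4489 + 0.0100 + 0.0225 = 0.4814
Uniqueness u² = 1 − h² = 1 − 0.4814 = 0.5186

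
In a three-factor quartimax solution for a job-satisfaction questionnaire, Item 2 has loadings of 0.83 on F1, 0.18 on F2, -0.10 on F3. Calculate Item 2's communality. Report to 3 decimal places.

0.731

h² = 0.83² + 0.18² + (-0.10)² = 0.6889 + 0.0324 + 0.0100 = 0.7313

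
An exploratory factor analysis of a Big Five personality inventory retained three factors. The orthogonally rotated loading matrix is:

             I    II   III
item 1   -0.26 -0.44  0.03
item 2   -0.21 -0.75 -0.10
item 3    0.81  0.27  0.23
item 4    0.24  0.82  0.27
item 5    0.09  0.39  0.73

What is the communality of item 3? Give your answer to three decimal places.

0.782

h² = 0.81² + 0.27² + 0.23² = 0.6561 + 0.0729 + 0.0529 = 0.7819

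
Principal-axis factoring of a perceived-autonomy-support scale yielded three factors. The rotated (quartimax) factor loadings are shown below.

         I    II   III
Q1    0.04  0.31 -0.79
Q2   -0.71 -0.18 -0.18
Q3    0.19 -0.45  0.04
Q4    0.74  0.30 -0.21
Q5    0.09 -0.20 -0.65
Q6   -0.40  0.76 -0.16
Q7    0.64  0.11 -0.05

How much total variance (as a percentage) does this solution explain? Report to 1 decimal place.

SS loadings by factor: 1.6671, 1.0507, 1.1528; total = 3.8706.
Total variance with 7 standardized items is 7, so the solution explains 3.8706/7 = 0.5529 = 55.29%.

55.3%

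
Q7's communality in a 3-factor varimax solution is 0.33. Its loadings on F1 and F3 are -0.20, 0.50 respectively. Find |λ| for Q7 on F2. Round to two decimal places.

0.20

Under orthogonal rotation h² = Σλ², so λ_F2² = h² − (0.2900) = 0.33 − 0.2900 = 0.0400.
|λ| = √0.0400 = 0.2000.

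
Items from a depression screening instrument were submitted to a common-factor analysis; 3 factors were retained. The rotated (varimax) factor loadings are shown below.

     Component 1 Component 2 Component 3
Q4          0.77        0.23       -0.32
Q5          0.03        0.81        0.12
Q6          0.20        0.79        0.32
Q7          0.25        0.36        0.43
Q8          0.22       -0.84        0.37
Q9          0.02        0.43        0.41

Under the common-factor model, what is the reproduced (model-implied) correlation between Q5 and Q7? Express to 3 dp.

0.351

r̂ = Σ λ_i·λ_j across factors = (0.03)(0.25) + (0.81)(0.36) + (0.12)(0.43)
  = +0.0075 +0.2916 +0.0516 = 0.3507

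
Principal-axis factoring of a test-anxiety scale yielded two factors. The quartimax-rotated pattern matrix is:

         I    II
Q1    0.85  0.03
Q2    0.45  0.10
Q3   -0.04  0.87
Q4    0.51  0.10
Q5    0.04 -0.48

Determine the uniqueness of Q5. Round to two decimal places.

h² = 0.04² + (-0.48)² = 0.0016 + 0.2304 = 0.2320
Uniqueness u² = 1 − h² = 1 − 0.2320 = 0.7680

0.77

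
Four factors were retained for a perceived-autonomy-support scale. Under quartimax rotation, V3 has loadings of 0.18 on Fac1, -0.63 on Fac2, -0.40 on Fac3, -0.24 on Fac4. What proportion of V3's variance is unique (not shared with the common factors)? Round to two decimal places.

h² = 0.18² + (-0.63)² + (-0.40)² + (-0.24)² = 0.0324 + 0.3969 + 0.1600 + 0.0576 = 0.6469
Uniqueness u² = 1 − h² = 1 − 0.6469 = 0.3531

0.35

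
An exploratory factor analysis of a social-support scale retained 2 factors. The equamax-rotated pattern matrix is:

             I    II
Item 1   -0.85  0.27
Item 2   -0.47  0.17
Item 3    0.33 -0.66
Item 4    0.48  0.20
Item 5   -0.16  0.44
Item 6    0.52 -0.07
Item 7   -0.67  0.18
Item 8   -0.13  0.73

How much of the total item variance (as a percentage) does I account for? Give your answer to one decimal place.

SS loadings for I = (-0.85)² + (-0.47)² + 0.33² + 0.48² + (-0.16)² + 0.52² + (-0.67)² + (-0.13)² = 2.0445
With 8 standardized items, total variance = 8. Proportion = 2.0445/8 = 0.2556 → 25.56%.

25.6%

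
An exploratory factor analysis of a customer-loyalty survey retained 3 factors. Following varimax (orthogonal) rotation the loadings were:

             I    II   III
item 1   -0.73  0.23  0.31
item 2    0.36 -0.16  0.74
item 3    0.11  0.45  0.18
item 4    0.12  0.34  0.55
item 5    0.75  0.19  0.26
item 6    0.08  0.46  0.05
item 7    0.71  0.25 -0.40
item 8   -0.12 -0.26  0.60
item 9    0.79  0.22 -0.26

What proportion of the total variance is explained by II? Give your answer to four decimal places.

0.0914

SS loadings for II = 0.23² + (-0.16)² + 0.45² + 0.34² + 0.19² + 0.46² + 0.25² + (-0.26)² + 0.22² = 0.8228
Proportion of variance = 0.8228 / 9 = 0.0914.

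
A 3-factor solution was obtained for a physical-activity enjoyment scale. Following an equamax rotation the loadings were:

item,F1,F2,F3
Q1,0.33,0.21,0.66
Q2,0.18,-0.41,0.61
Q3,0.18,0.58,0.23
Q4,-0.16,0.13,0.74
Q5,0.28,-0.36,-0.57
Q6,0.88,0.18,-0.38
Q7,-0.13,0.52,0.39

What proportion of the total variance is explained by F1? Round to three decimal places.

SS loadings for F1 = 0.33² + 0.18² + 0.18² + (-0.16)² + 0.28² + 0.88² + (-0.13)² = 1.0690
Proportion of variance = 1.0690 / 7 = 0.1527.

0.153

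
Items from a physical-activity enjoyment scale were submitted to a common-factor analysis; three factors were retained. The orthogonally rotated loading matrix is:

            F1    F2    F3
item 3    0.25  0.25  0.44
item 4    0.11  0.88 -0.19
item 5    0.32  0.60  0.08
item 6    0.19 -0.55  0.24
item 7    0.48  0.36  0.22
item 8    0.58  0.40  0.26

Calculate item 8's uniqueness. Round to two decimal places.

h² = 0.58² + 0.40² + 0.26² = 0.3364 + 0.1600 + 0.0676 = 0.5640
Uniqueness u² = 1 − h² = 1 − 0.5640 = 0.4360

0.44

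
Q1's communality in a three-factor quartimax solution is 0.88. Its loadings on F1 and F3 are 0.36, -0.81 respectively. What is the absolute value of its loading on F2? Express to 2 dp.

0.31

Under orthogonal rotation h² = Σλ², so λ_F2² = h² − (0.7857) = 0.88 − 0.7857 = 0.0943.
|λ| = √0.0943 = 0.3071.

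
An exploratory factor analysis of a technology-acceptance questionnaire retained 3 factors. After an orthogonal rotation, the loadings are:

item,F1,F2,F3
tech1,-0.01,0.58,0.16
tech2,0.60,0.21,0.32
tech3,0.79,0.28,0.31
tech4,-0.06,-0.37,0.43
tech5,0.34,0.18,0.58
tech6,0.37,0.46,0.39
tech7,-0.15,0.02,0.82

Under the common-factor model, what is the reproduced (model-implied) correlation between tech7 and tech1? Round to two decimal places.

r̂ = Σ λ_i·λ_j across factors = (-0.15)(-0.01) + (0.02)(0.58) + (0.82)(0.16)
  = +0.0015 +0.0116 +0.1312 = 0.1443

0.14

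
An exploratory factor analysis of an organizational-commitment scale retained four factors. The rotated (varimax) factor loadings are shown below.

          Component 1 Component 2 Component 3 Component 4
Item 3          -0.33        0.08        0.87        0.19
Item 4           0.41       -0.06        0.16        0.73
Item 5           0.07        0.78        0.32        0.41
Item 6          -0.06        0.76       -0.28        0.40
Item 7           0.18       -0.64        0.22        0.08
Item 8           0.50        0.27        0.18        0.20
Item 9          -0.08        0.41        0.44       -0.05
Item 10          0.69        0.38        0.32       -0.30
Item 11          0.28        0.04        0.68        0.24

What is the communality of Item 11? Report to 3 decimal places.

0.600

h² = 0.28² + 0.04² + 0.68² + 0.24² = 0.0784 + 0.0016 + 0.4624 + 0.0576 = 0.6000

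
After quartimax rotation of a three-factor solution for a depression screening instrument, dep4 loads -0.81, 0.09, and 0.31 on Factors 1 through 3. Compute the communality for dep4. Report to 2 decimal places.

0.76

h² = (-0.81)² + 0.09² + 0.31² = 0.6561 + 0.0081 + 0.0961 = 0.7603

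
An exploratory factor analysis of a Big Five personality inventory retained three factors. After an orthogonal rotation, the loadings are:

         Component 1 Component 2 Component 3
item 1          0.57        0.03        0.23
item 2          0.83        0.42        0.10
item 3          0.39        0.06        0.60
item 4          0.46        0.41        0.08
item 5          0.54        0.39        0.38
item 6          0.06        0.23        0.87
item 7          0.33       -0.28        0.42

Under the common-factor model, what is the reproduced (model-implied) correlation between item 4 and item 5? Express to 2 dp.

0.44

r̂ = Σ λ_i·λ_j across factors = (0.46)(0.54) + (0.41)(0.39) + (0.08)(0.38)
  = +0.2484 +0.1599 +0.0304 = 0.4387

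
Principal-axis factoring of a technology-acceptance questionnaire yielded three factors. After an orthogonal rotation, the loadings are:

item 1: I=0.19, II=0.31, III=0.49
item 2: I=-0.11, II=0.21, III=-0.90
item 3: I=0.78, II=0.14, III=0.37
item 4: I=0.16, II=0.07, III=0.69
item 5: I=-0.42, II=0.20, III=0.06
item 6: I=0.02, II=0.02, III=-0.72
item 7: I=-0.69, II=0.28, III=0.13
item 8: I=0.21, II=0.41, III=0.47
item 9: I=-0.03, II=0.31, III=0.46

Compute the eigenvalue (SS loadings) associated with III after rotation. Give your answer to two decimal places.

2.63

SS loadings for III = 0.49² + (-0.90)² + 0.37² + 0.69² + 0.06² + (-0.72)² + 0.13² + 0.47² + 0.46² = 0.2401 + 0.8100 + 0.1369 + 0.4761 + 0.0036 + 0.5184 + 0.0169 + 0.2209 + 0.2116 = 2.6345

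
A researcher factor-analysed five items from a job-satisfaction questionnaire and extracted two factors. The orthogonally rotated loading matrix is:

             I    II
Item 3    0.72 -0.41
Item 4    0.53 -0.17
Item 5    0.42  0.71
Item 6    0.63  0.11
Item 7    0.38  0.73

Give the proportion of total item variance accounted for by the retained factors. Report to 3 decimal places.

Communalities: 0.6865, 0.3098, 0.6805, 0.4090, 0.6773; Σh² = 2.7631.
Total variance with 5 standardized items is 5, so the solution explains 2.7631/5 = 0.5526.

0.553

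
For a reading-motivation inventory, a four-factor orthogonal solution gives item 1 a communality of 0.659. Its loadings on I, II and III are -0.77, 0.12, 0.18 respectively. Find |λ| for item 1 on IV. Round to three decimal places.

Under orthogonal rotation h² = Σλ², so λ_IV² = h² − (0.6397) = 0.659 − 0.6397 = 0.0193.
|λ| = √0.0193 = 0.1389.

0.139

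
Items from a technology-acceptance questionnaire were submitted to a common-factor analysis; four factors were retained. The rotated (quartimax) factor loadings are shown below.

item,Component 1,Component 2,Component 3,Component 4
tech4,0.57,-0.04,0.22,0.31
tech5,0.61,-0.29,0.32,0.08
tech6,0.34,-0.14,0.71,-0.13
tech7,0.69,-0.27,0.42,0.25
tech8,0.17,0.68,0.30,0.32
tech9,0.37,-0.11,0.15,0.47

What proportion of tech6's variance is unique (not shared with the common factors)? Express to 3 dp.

0.344

h² = 0.34² + (-0.14)² + 0.71² + (-0.13)² = 0.1156 + 0.0196 + 0.5041 + 0.0169 = 0.6562
Uniqueness u² = 1 − h² = 1 − 0.6562 = 0.3438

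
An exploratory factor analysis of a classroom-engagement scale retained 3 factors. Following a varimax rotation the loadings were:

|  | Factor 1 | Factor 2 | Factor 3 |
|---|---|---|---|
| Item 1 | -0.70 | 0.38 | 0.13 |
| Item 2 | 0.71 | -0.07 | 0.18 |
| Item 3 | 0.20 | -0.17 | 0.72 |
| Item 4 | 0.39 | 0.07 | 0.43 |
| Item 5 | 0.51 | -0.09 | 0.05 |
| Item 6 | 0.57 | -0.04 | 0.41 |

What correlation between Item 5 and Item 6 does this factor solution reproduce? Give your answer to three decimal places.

r̂ = Σ λ_i·λ_j across factors = (0.51)(0.57) + (-0.09)(-0.04) + (0.05)(0.41)
  = +0.2907 +0.0036 +0.0205 = 0.3148

0.315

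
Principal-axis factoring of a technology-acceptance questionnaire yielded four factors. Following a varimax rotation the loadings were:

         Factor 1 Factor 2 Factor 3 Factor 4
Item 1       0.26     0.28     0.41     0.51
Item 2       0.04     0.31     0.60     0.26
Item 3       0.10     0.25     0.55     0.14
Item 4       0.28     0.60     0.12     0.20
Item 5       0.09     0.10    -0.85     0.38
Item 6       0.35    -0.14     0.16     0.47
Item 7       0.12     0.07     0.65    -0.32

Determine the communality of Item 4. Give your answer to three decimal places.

h² = 0.28² + 0.60² + 0.12² + 0.20² = 0.0784 + 0.3600 + 0.0144 + 0.0400 = 0.4928

0.493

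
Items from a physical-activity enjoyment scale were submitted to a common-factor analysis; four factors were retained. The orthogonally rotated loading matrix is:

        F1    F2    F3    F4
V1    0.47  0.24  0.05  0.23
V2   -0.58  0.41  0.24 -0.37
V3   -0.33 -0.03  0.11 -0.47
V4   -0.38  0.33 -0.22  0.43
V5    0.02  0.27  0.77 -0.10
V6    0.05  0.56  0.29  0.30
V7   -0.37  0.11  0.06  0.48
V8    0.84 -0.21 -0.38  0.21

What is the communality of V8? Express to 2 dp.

0.94

h² = 0.84² + (-0.21)² + (-0.38)² + 0.21² = 0.7056 + 0.0441 + 0.1444 + 0.0441 = 0.9382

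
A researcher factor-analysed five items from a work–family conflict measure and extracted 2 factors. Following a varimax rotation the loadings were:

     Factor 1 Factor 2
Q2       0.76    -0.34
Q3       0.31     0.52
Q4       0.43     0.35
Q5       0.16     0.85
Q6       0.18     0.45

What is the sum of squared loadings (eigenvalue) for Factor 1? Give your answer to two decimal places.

SS loadings for Factor 1 = 0.76² + 0.31² + 0.43² + 0.16² + 0.18² = 0.5776 + 0.0961 + 0.1849 + 0.0256 + 0.0324 = 0.9166

0.92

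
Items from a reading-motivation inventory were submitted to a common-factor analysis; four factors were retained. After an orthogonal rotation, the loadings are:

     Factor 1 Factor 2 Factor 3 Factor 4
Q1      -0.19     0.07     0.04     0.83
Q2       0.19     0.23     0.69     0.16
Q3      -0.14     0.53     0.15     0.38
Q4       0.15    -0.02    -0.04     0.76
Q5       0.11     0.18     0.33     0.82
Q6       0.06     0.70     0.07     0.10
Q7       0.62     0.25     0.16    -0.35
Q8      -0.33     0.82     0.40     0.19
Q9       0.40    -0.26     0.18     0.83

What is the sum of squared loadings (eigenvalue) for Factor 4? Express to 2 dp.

2.97

SS loadings for Factor 4 = 0.83² + 0.16² + 0.38² + 0.76² + 0.82² + 0.10² + (-0.35)² + 0.19² + 0.83² = 0.6889 + 0.0256 + 0.1444 + 0.5776 + 0.6724 + 0.0100 + 0.1225 + 0.0361 + 0.6889 = 2.9664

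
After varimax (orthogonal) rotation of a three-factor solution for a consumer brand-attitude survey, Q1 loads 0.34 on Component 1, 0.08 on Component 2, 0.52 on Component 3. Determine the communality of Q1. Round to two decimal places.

h² = 0.34² + 0.08² + 0.52² = 0.1156 + 0.0064 + 0.2704 = 0.3924

0.39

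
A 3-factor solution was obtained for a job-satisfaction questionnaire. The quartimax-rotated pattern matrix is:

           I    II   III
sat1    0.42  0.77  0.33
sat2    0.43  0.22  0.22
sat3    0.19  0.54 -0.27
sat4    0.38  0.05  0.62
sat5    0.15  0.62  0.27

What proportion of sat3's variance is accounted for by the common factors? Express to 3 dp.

0.401

h² = 0.19² + 0.54² + (-0.27)² = 0.0361 + 0.2916 + 0.0729 = 0.4006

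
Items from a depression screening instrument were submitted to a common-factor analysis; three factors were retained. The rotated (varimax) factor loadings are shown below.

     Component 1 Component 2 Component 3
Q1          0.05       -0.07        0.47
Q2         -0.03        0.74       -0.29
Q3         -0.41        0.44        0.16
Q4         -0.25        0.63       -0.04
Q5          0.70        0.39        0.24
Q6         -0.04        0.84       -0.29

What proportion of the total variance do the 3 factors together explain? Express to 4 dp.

0.5334

Communalities: 0.2283, 0.6326, 0.3873, 0.4610, 0.6997, 0.7913; Σh² = 3.2002.
Total variance with 6 standardized items is 6, so the solution explains 3.2002/6 = 0.5334.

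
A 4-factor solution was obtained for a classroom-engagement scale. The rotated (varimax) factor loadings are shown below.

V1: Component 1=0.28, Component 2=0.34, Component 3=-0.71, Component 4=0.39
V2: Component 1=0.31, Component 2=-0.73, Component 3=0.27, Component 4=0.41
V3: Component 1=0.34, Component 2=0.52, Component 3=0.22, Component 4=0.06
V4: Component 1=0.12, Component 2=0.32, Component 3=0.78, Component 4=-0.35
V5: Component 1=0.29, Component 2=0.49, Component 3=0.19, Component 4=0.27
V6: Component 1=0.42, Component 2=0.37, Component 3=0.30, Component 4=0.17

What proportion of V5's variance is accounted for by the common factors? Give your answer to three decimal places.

0.433

h² = 0.29² + 0.49² + 0.19² + 0.27² = 0.0841 + 0.2401 + 0.0361 + 0.0729 = 0.4332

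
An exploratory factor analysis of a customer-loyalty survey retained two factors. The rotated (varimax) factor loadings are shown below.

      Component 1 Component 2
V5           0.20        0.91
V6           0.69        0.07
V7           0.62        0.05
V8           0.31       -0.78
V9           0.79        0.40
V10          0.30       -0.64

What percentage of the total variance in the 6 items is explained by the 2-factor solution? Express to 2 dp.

62.07%

Communalities: 0.8681, 0.4810, 0.3869, 0.7045, 0.7841, 0.4996; Σh² = 3.7242.
Total variance with 6 standardized items is 6, so the solution explains 3.7242/6 = 0.6207 = 62.07%.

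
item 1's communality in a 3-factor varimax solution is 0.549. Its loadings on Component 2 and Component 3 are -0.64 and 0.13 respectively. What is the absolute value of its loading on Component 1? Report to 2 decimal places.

Under orthogonal rotation h² = Σλ², so λ_Component 1² = h² − (0.4265) = 0.549 − 0.4265 = 0.1225.
|λ| = √0.1225 = 0.3500.

0.35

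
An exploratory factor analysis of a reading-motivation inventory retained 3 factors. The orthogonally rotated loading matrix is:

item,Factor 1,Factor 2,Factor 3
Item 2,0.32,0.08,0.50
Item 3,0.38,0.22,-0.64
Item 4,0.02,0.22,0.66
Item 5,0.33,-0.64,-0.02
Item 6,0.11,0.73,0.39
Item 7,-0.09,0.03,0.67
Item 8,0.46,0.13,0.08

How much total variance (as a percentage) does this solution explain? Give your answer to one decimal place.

47.9%

SS loadings by factor: 0.5879, 1.0635, 1.7030; total = 3.3544.
Total variance with 7 standardized items is 7, so the solution explains 3.3544/7 = 0.4792 = 47.92%.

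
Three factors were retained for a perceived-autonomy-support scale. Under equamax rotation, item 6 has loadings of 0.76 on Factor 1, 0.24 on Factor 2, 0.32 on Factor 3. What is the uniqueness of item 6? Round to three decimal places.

0.262

h² = 0.76² + 0.24² + 0.32² = 0.5776 + 0.0576 + 0.1024 = 0.7376
Uniqueness u² = 1 − h² = 1 − 0.7376 = 0.2624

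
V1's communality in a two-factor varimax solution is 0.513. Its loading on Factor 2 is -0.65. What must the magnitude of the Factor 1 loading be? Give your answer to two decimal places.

Under orthogonal rotation h² = Σλ², so λ_Factor 1² = h² − (0.4225) = 0.513 − 0.4225 = 0.0905.
|λ| = √0.0905 = 0.3008.

0.30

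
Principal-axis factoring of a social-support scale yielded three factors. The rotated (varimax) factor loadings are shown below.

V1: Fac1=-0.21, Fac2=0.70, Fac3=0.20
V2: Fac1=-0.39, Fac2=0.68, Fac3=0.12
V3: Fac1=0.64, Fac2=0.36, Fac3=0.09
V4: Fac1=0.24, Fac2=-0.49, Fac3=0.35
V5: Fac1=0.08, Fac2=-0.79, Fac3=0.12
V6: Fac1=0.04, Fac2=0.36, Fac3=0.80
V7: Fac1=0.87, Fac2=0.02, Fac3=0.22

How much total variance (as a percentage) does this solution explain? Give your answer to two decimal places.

62.75%

SS loadings by factor: 1.4283, 2.0762, 0.8878; total = 4.3923.
Total variance with 7 standardized items is 7, so the solution explains 4.3923/7 = 0.6275 = 62.75%.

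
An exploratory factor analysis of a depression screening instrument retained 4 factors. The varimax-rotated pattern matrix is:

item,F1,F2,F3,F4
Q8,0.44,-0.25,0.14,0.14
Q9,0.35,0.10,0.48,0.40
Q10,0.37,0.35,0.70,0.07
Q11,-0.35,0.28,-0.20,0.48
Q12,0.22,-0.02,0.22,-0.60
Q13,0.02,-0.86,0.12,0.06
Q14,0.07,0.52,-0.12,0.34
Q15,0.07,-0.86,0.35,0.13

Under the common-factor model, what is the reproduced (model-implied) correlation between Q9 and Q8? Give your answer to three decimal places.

r̂ = Σ λ_i·λ_j across factors = (0.35)(0.44) + (0.10)(-0.25) + (0.48)(0.14) + (0.40)(0.14)
  = +0.1540 -0.0250 +0.0672 +0.0560 = 0.2522

0.252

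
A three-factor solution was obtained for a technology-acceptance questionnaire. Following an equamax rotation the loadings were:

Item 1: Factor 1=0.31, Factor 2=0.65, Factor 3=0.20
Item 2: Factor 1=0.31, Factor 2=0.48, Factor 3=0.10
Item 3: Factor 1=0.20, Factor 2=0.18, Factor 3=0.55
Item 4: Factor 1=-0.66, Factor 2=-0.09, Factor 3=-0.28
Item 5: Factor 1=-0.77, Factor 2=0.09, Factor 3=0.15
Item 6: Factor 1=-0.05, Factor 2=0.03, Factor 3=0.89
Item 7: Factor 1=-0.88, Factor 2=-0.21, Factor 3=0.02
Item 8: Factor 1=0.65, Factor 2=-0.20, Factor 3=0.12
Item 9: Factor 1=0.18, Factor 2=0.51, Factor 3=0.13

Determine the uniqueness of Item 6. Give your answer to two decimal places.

h² = (-0.05)² + 0.03² + 0.89² = 0.0025 + 0.0009 + 0.7921 = 0.7955
Uniqueness u² = 1 − h² = 1 − 0.7955 = 0.2045

0.20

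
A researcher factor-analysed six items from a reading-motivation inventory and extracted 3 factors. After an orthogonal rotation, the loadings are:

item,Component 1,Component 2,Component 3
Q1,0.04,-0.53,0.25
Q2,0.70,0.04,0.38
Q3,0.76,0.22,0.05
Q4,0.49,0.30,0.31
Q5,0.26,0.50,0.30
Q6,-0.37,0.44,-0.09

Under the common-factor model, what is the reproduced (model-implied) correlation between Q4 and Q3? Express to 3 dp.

0.454

r̂ = Σ λ_i·λ_j across factors = (0.49)(0.76) + (0.30)(0.22) + (0.31)(0.05)
  = +0.3724 +0.0660 +0.0155 = 0.4539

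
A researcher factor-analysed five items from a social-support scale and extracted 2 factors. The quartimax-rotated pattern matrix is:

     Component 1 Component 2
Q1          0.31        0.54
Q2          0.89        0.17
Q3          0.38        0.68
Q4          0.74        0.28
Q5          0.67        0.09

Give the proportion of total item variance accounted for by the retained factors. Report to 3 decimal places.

Communalities: 0.3877, 0.8210, 0.6068, 0.6260, 0.4570; Σh² = 2.8985.
Total variance with 5 standardized items is 5, so the solution explains 2.8985/5 = 0.5797.

0.580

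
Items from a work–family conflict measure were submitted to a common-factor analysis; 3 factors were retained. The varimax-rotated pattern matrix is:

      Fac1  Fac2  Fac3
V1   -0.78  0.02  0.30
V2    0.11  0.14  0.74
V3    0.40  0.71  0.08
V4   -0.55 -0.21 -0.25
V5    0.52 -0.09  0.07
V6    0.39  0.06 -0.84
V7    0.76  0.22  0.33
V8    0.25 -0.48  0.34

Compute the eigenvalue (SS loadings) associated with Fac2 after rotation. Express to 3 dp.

0.859

SS loadings for Fac2 = 0.02² + 0.14² + 0.71² + (-0.21)² + (-0.09)² + 0.06² + 0.22² + (-0.48)² = 0.0004 + 0.0196 + 0.5041 + 0.0441 + 0.0081 + 0.0036 + 0.0484 + 0.2304 = 0.8587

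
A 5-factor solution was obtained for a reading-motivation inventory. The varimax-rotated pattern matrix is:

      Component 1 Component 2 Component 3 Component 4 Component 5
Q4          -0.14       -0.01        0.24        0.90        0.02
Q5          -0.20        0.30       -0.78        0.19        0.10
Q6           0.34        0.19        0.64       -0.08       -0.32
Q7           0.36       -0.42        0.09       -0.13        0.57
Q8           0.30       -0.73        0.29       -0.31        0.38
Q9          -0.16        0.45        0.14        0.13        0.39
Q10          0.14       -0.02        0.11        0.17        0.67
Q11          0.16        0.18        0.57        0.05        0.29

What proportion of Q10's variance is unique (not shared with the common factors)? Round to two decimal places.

h² = 0.14² + (-0.02)² + 0.11² + 0.17² + 0.67² = 0.0196 + 0.0004 + 0.0121 + 0.0289 + 0.4489 = 0.5099
Uniqueness u² = 1 − h² = 1 − 0.5099 = 0.4901

0.49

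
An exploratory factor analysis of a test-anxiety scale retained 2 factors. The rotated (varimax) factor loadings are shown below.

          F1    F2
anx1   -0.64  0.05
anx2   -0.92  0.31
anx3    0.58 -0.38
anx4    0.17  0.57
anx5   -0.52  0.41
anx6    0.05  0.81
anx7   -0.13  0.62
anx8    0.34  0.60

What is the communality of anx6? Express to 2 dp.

0.66

h² = 0.05² + 0.81² = 0.0025 + 0.6561 = 0.6586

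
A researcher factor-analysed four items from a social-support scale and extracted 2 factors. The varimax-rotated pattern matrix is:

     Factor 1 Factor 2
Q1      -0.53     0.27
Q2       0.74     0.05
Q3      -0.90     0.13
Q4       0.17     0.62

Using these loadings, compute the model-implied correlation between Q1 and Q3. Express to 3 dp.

0.512

r̂ = Σ λ_i·λ_j across factors = (-0.53)(-0.90) + (0.27)(0.13)
  = +0.4770 +0.0351 = 0.5121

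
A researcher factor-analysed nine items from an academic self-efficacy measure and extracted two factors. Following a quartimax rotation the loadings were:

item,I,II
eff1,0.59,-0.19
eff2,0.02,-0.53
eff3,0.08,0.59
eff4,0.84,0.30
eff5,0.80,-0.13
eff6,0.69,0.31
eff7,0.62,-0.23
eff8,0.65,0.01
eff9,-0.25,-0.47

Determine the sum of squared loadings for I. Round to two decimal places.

SS loadings for I = 0.59² + 0.02² + 0.08² + 0.84² + 0.80² + 0.69² + 0.62² + 0.65² + (-0.25)² = 0.3481 + 0.0004 + 0.0064 + 0.7056 + 0.6400 + 0.4761 + 0.3844 + 0.4225 + 0.0625 = 3.0460

3.05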